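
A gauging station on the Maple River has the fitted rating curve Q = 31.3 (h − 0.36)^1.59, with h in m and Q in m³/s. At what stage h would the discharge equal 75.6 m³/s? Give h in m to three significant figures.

h − h₀ = (Q/C)^(1/b) = (75.6/31.3)^(1/1.59) = 1.741 m
h = 0.36 + 1.741 = 2.101 m

2.10 m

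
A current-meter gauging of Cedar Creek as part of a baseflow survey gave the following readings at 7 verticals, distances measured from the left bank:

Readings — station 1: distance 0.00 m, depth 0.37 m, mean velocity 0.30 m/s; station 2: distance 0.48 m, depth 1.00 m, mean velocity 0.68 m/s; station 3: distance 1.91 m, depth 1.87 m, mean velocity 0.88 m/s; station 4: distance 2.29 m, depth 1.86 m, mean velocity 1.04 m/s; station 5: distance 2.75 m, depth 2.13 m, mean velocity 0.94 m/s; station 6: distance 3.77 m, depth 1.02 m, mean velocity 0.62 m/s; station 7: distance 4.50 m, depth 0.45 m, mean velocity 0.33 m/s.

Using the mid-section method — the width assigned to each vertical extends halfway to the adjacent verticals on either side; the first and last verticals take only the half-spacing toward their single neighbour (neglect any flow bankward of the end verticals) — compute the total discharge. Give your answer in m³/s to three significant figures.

5.07 m³/s

w_1 = (0.48 − 0.00)/2 = 0.24 m; q_1 = 0.30 × 0.37 × 0.24 = 0.02664 m³/s
w_2 = (1.91 − 0.00)/2 = 0.955 m; q_2 = 0.68 × 1.00 × 0.955 = 0.6494 m³/s
w_3 = (2.29 − 0.48)/2 = 0.905 m; q_3 = 0.88 × 1.87 × 0.905 = 1.489 m³/s
w_4 = (2.75 − 1.91)/2 = 0.42 m; q_4 = 1.04 × 1.86 × 0.42 = 0.8124 m³/s
w_5 = (3.77 − 2.29)/2 = 0.74 m; q_5 = 0.94 × 2.13 × 0.74 = 1.482 m³/s
w_6 = (4.50 − 2.75)/2 = 0.875 m; q_6 = 0.62 × 1.02 × 0.875 = 0.5534 m³/s
w_7 = (4.50 − 3.77)/2 = 0.365 m; q_7 = 0.33 × 0.45 × 0.365 = 0.05420 m³/s
Q = Σ qᵢ = 5.067 m³/s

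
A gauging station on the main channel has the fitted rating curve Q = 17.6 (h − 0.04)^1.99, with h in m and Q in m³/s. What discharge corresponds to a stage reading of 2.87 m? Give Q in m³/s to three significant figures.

139 m³/s

Q = 17.6 × (2.87 − 0.04)^1.99 = 17.6 × 2.83^1.99 = 139.5 m³/s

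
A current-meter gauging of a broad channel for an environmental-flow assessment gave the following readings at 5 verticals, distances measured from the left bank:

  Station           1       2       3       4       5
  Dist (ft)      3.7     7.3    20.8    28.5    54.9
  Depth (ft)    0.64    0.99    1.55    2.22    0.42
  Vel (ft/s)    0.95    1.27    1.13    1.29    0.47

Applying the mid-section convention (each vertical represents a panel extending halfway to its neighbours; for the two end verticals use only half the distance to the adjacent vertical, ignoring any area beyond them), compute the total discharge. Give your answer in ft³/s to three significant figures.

81.8 ft³/s

w_1 = (7.3 − 3.7)/2 = 1.8 ft; q_1 = 0.95 × 0.64 × 1.8 = 1.094 ft³/s
w_2 = (20.8 − 3.7)/2 = 8.55 ft; q_2 = 1.27 × 0.99 × 8.55 = 10.75 ft³/s
w_3 = (28.5 − 7.3)/2 = 10.6 ft; q_3 = 1.13 × 1.55 × 10.6 = 18.57 ft³/s
w_4 = (54.9 − 20.8)/2 = 17.05 ft; q_4 = 1.29 × 2.22 × 17.05 = 48.83 ft³/s
w_5 = (54.9 − 28.5)/2 = 13.2 ft; q_5 = 0.47 × 0.42 × 13.2 = 2.606 ft³/s
Q = Σ qᵢ = 81.84 ft³/s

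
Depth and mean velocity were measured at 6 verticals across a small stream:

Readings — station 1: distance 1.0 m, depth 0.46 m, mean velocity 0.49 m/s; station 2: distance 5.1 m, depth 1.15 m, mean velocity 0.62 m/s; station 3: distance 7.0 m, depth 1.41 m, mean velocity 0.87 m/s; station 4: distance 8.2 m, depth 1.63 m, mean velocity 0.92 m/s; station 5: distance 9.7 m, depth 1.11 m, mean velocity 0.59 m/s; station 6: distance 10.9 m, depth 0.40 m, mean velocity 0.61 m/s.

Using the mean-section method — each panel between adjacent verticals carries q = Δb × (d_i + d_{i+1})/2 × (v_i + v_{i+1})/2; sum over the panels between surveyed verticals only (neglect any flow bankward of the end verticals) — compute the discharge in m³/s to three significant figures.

Panel 1-2: Δb = 4.1 m, d̄ = (0.46+1.15)/2 = 0.805, v̄ = (0.49+0.62)/2 = 0.555 → q = 4.1×0.805×0.555 = 1.832 m³/s
Panel 2-3: Δb = 1.9 m, d̄ = (1.15+1.41)/2 = 1.28, v̄ = (0.62+0.87)/2 = 0.745 → q = 1.9×1.28×0.745 = 1.812 m³/s
Panel 3-4: Δb = 1.2 m, d̄ = (1.41+1.63)/2 = 1.52, v̄ = (0.87+0.92)/2 = 0.895 → q = 1.2×1.52×0.895 = 1.632 m³/s
Panel 4-5: Δb = 1.5 m, d̄ = (1.63+1.11)/2 = 1.37, v̄ = (0.92+0.59)/2 = 0.755 → q = 1.5×1.37×0.755 = 1.552 m³/s
Panel 5-6: Δb = 1.2 m, d̄ = (1.11+0.40)/2 = 0.755, v̄ = (0.59+0.61)/2 = 0.6 → q = 1.2×0.755×0.6 = 0.5436 m³/s
Q = Σ q = 7.371 m³/s

7.37 m³/s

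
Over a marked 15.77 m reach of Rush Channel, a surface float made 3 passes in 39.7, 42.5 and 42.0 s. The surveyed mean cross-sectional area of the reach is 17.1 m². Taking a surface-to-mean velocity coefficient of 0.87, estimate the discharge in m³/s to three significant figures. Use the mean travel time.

t̄ = (39.7 + 42.5 + 42.0) / 3 = 41.4 s
v_surface = L / t̄ = 15.77 / 41.4 = 0.3809 m/s
v_mean = 0.87 × 0.3809 = 0.3314 m/s
Q = A × v_mean = 17.1 × 0.3314 = 5.667 m³/s

5.67 m³/s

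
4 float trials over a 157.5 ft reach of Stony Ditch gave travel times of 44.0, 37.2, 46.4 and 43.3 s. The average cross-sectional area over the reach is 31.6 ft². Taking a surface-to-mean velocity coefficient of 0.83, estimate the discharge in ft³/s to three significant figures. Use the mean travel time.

96.7 ft³/s

t̄ = (44.0 + 37.2 + 46.4 + 43.3) / 4 = 42.725 s
v_surface = L / t̄ = 157.5 / 42.725 = 3.686 ft/s
v_mean = 0.83 × 3.686 = 3.060 ft/s
Q = A × v_mean = 31.6 × 3.060 = 96.69 ft³/s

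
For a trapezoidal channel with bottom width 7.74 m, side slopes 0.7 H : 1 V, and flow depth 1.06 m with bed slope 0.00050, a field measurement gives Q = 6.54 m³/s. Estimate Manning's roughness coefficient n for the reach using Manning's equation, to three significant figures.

0.0280

A = (b + z·y)·y = (7.74 + 0.7×1.06)×1.06 = 8.991 m²
P = b + 2y√(1+z²) = 7.74 + 2×1.06×√(1+0.7²) = 10.33 m
R = A/P = 8.991/10.33 = 0.8706 m
n = (1/Q)·A·R^(2/3)·S^(1/2) = (1/6.54) × 8.991 × 0.9117 × 0.02236 = 0.02803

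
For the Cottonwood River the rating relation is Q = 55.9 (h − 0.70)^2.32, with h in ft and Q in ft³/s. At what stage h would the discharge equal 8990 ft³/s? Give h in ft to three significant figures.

h − h₀ = (Q/C)^(1/b) = (8990/55.9)^(1/2.32) = 8.933 ft
h = 0.70 + 8.933 = 9.633 ft

9.63 ft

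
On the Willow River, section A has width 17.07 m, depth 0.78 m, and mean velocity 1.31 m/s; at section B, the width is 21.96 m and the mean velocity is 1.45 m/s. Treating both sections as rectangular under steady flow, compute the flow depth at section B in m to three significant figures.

0.548 m

Q = A₁V₁ = (17.07×0.78) × 1.31 = 17.44 m³/s
d₂ = Q/(b₂ V₂) = 17.44/(21.96×1.45) = 0.5478 m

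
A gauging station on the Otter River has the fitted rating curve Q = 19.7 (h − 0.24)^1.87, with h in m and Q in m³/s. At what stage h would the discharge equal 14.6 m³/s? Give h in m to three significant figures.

1.09 m

h − h₀ = (Q/C)^(1/b) = (14.6/19.7)^(1/1.87) = 0.8520 m
h = 0.24 + 0.8520 = 1.092 m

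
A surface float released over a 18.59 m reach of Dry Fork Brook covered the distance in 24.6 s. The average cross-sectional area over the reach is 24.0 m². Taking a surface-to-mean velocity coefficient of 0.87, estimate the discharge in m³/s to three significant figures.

v_surface = L / t̄ = 18.59 / 24.6 = 0.7557 m/s
v_mean = 0.87 × 0.7557 = 0.6575 m/s
Q = A × v_mean = 24.0 × 0.6575 = 15.78 m³/s

15.8 m³/s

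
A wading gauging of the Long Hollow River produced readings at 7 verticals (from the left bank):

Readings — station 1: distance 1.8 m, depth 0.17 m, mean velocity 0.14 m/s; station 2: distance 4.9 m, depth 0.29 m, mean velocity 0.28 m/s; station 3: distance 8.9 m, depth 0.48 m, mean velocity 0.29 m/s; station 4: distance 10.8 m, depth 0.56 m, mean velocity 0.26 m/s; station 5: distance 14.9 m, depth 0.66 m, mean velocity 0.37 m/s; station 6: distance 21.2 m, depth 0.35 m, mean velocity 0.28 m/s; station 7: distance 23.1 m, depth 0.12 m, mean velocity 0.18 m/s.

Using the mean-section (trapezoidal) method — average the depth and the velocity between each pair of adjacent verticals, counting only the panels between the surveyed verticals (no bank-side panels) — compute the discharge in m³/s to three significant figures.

2.78 m³/s

Panel 1-2: Δb = 3.1 m, d̄ = (0.17+0.29)/2 = 0.23, v̄ = (0.14+0.28)/2 = 0.21 → q = 3.1×0.23×0.21 = 0.1497 m³/s
Panel 2-3: Δb = 4 m, d̄ = (0.29+0.48)/2 = 0.385, v̄ = (0.28+0.29)/2 = 0.285 → q = 4×0.385×0.285 = 0.4389 m³/s
Panel 3-4: Δb = 1.9 m, d̄ = (0.48+0.56)/2 = 0.52, v̄ = (0.29+0.26)/2 = 0.275 → q = 1.9×0.52×0.275 = 0.2717 m³/s
Panel 4-5: Δb = 4.1 m, d̄ = (0.56+0.66)/2 = 0.61, v̄ = (0.26+0.37)/2 = 0.315 → q = 4.1×0.61×0.315 = 0.7878 m³/s
Panel 5-6: Δb = 6.3 m, d̄ = (0.66+0.35)/2 = 0.505, v̄ = (0.37+0.28)/2 = 0.325 → q = 6.3×0.505×0.325 = 1.034 m³/s
Panel 6-7: Δb = 1.9 m, d̄ = (0.35+0.12)/2 = 0.235, v̄ = (0.28+0.18)/2 = 0.23 → q = 1.9×0.235×0.23 = 0.1027 m³/s
Q = Σ q = 2.785 m³/s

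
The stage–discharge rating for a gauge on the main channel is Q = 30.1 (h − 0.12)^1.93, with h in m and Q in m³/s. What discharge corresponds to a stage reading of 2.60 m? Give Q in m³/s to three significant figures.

174 m³/s

Q = 30.1 × (2.60 − 0.12)^1.93 = 30.1 × 2.48^1.93 = 173.7 m³/s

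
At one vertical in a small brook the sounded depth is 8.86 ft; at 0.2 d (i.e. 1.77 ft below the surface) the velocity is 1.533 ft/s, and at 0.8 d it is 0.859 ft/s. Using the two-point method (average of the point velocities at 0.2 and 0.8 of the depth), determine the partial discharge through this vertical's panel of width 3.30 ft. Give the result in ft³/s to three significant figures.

v̄ = (1.533 + 0.859) / 2 = 1.196 ft/s
q = v̄ × d × w = 1.196 × 8.86 × 3.30 = 34.97 ft³/s

35.0 ft³/s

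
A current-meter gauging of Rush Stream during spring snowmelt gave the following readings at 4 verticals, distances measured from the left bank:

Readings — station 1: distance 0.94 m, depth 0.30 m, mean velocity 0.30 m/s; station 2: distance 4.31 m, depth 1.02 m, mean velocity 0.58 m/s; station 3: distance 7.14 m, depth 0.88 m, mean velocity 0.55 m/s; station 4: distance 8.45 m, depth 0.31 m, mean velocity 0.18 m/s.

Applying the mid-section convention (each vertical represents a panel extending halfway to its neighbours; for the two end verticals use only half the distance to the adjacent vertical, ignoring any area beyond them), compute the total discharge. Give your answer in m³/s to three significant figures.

3.02 m³/s

w_1 = (4.31 − 0.94)/2 = 1.685 m; q_1 = 0.30 × 0.30 × 1.685 = 0.1517 m³/s
w_2 = (7.14 − 0.94)/2 = 3.1 m; q_2 = 0.58 × 1.02 × 3.1 = 1.834 m³/s
w_3 = (8.45 − 4.31)/2 = 2.07 m; q_3 = 0.55 × 0.88 × 2.07 = 1.002 m³/s
w_4 = (8.45 − 7.14)/2 = 0.655 m; q_4 = 0.18 × 0.31 × 0.655 = 0.03655 m³/s
Q = Σ qᵢ = 3.024 m³/s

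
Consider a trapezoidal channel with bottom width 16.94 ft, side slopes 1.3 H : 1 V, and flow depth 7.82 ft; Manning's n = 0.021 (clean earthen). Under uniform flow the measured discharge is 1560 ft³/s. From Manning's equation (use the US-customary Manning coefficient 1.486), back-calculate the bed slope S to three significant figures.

A = (b + z·y)·y = (16.94 + 1.3×7.82)×7.82 = 212.0 ft²
P = b + 2y√(1+z²) = 16.94 + 2×7.82×√(1+1.3²) = 42.59 ft
R = A/P = 212.0/42.59 = 4.977 ft
S = (Q·n / (1.486·A·R^(2/3)))² = (1560×0.021 / (1.486×212.0×2.915))² = 0.001273

0.00127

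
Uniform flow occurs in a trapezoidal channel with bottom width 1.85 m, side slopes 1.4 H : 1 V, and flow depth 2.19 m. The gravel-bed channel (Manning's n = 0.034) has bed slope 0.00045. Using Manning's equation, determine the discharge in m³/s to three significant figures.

7.36 m³/s

A = (b + z·y)·y = (1.85 + 1.4×2.19)×2.19 = 10.77 m²
P = b + 2y√(1+z²) = 1.85 + 2×2.19×√(1+1.4²) = 9.386 m
R = A/P = 10.77/9.386 = 1.147 m
Q = (1/n)·A·R^(2/3)·S^(1/2) = (1/0.034) × 10.77 × 1.147^(2/3) × 0.00045^(1/2) = 7.361 m³/s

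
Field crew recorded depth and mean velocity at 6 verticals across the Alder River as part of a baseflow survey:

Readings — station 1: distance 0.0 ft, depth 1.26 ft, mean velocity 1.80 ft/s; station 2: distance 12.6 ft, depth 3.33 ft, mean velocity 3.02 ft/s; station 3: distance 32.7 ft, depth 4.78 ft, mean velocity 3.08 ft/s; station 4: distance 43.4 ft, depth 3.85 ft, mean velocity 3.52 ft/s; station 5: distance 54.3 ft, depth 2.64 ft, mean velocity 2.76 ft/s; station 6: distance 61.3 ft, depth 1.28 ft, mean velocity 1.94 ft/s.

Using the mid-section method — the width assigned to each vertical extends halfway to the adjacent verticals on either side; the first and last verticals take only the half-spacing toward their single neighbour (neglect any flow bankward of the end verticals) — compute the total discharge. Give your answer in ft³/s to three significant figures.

626 ft³/s

w_1 = (12.6 − 0.0)/2 = 6.3 ft; q_1 = 1.80 × 1.26 × 6.3 = 14.29 ft³/s
w_2 = (32.7 − 0.0)/2 = 16.35 ft; q_2 = 3.02 × 3.33 × 16.35 = 164.4 ft³/s
w_3 = (43.4 − 12.6)/2 = 15.4 ft; q_3 = 3.08 × 4.78 × 15.4 = 226.7 ft³/s
w_4 = (54.3 − 32.7)/2 = 10.8 ft; q_4 = 3.52 × 3.85 × 10.8 = 146.4 ft³/s
w_5 = (61.3 − 43.4)/2 = 8.95 ft; q_5 = 2.76 × 2.64 × 8.95 = 65.21 ft³/s
w_6 = (61.3 − 54.3)/2 = 3.5 ft; q_6 = 1.94 × 1.28 × 3.5 = 8.691 ft³/s
Q = Σ qᵢ = 625.7 ft³/s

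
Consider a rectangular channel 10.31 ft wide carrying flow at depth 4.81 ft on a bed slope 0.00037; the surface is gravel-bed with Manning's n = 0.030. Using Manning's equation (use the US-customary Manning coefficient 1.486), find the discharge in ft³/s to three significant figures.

A = b·y = 10.31 × 4.81 = 49.59 ft²
P = b + 2y = 10.31 + 2×4.81 = 19.93 ft
R = A/P = 49.59/19.93 = 2.488 ft
Q = (1.486/n)·A·R^(2/3)·S^(1/2) = (1.486/0.030) × 49.59 × 2.488^(2/3) × 0.00037^(1/2) = 86.76 ft³/s

86.8 ft³/s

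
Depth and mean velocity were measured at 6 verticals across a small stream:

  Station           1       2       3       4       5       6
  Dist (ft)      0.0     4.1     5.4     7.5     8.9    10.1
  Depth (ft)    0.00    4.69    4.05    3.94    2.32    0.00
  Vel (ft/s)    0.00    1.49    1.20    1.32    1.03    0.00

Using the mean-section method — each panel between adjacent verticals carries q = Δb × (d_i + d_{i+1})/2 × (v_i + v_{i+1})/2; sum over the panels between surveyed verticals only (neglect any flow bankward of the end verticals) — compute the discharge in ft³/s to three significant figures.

31.2 ft³/s

Panel 1-2: Δb = 4.1 ft, d̄ = (0.00+4.69)/2 = 2.345, v̄ = (0.00+1.49)/2 = 0.745 → q = 4.1×2.345×0.745 = 7.163 ft³/s
Panel 2-3: Δb = 1.3 ft, d̄ = (4.69+4.05)/2 = 4.37, v̄ = (1.49+1.20)/2 = 1.345 → q = 1.3×4.37×1.345 = 7.641 ft³/s
Panel 3-4: Δb = 2.1 ft, d̄ = (4.05+3.94)/2 = 3.995, v̄ = (1.20+1.32)/2 = 1.26 → q = 2.1×3.995×1.26 = 10.57 ft³/s
Panel 4-5: Δb = 1.4 ft, d̄ = (3.94+2.32)/2 = 3.13, v̄ = (1.32+1.03)/2 = 1.175 → q = 1.4×3.13×1.175 = 5.149 ft³/s
Panel 5-6: Δb = 1.2 ft, d̄ = (2.32+0.00)/2 = 1.16, v̄ = (1.03+0.00)/2 = 0.515 → q = 1.2×1.16×0.515 = 0.7169 ft³/s
Q = Σ q = 31.24 ft³/s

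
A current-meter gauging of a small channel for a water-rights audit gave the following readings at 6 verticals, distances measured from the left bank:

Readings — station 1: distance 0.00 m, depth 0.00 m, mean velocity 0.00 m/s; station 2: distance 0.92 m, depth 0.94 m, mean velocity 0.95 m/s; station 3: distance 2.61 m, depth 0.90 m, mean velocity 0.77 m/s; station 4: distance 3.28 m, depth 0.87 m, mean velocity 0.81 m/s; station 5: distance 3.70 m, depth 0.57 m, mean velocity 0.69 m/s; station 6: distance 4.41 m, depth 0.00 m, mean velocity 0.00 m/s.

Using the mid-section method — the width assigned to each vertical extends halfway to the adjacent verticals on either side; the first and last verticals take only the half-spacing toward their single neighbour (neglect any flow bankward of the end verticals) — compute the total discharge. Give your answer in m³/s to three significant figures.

2.59 m³/s

w_2 = (2.61 − 0.00)/2 = 1.305 m; q_2 = 0.95 × 0.94 × 1.305 = 1.165 m³/s
w_3 = (3.28 − 0.92)/2 = 1.18 m; q_3 = 0.77 × 0.90 × 1.18 = 0.8177 m³/s
w_4 = (3.70 − 2.61)/2 = 0.545 m; q_4 = 0.81 × 0.87 × 0.545 = 0.3841 m³/s
w_5 = (4.41 − 3.28)/2 = 0.565 m; q_5 = 0.69 × 0.57 × 0.565 = 0.2222 m³/s
Stations 1, 6 contribute zero (depth or velocity is 0).
Q = Σ qᵢ = 2.589 m³/s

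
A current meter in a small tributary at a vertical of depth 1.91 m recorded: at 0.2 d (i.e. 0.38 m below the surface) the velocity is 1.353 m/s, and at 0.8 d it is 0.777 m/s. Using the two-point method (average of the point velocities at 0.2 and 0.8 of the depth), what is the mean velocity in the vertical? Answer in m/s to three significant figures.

v̄ = (1.353 + 0.777) / 2 = 1.065 m/s

1.07 m/s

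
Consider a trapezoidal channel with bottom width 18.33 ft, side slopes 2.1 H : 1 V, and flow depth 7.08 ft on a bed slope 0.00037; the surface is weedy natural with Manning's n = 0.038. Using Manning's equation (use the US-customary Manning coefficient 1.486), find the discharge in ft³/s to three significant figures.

A = (b + z·y)·y = (18.33 + 2.1×7.08)×7.08 = 235.0 ft²
P = b + 2y√(1+z²) = 18.33 + 2×7.08×√(1+2.1²) = 51.27 ft
R = A/P = 235.0/51.27 = 4.585 ft
Q = (1.486/n)·A·R^(2/3)·S^(1/2) = (1.486/0.038) × 235.0 × 4.585^(2/3) × 0.00037^(1/2) = 487.9 ft³/s

488 ft³/s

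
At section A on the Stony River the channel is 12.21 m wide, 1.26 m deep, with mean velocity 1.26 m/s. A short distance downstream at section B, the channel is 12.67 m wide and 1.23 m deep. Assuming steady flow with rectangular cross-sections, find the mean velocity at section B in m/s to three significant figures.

Q = A₁V₁ = (12.21×1.26) × 1.26 = 19.38 m³/s
A₂ = 12.67 × 1.23 = 15.58 m²
V₂ = Q/A₂ = 19.38/15.58 = 1.244 m/s

1.24 m/s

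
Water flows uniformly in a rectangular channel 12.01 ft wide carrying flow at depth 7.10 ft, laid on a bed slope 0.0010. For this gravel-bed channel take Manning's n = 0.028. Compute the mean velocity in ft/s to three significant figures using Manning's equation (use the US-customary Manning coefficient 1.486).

A = b·y = 12.01 × 7.10 = 85.27 ft²
P = b + 2y = 12.01 + 2×7.10 = 26.21 ft
R = A/P = 85.27/26.21 = 3.253 ft
Q = (1.486/n)·A·R^(2/3)·S^(1/2) = (1.486/0.028) × 85.27 × 3.253^(2/3) × 0.0010^(1/2) = 314.2 ft³/s
V = Q/A = 314.2/85.27 = 3.685 ft/s

3.68 ft/s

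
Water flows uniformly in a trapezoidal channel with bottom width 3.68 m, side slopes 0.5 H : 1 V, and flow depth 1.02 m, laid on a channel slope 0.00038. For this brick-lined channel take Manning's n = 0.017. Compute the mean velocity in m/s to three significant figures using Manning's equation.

0.919 m/s

A = (b + z·y)·y = (3.68 + 0.5×1.02)×1.02 = 4.274 m²
P = b + 2y√(1+z²) = 3.68 + 2×1.02×√(1+0.5²) = 5.961 m
R = A/P = 4.274/5.961 = 0.7170 m
Q = (1/n)·A·R^(2/3)·S^(1/2) = (1/0.017) × 4.274 × 0.7170^(2/3) × 0.00038^(1/2) = 3.926 m³/s
V = Q/A = 3.926/4.274 = 0.9186 m/s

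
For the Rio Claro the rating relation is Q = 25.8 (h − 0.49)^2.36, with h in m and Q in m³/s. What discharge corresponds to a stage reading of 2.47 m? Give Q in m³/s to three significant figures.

Q = 25.8 × (2.47 − 0.49)^2.36 = 25.8 × 1.98^2.36 = 129.3 m³/s

129 m³/s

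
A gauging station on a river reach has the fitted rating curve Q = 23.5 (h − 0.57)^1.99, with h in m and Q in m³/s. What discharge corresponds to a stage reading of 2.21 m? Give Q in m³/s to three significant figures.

62.9 m³/s

Q = 23.5 × (2.21 − 0.57)^1.99 = 23.5 × 1.64^1.99 = 62.89 m³/s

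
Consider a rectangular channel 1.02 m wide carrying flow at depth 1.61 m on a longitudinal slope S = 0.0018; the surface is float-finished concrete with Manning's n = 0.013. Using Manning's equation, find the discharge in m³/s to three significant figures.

2.85 m³/s

A = b·y = 1.02 × 1.61 = 1.642 m²
P = b + 2y = 1.02 + 2×1.61 = 4.240 m
R = A/P = 1.642/4.240 = 0.3873 m
Q = (1/n)·A·R^(2/3)·S^(1/2) = (1/0.013) × 1.642 × 0.3873^(2/3) × 0.0018^(1/2) = 2.848 m³/s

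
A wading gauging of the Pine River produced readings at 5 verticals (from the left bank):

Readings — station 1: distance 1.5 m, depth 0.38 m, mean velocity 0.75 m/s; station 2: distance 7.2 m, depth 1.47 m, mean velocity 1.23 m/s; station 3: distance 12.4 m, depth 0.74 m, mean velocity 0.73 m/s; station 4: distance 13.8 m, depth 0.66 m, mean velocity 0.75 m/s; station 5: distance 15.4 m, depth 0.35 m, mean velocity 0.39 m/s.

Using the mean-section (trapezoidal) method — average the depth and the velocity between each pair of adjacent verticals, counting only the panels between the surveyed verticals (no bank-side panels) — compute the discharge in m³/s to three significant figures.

12.0 m³/s

Panel 1-2: Δb = 5.7 m, d̄ = (0.38+1.47)/2 = 0.925, v̄ = (0.75+1.23)/2 = 0.99 → q = 5.7×0.925×0.99 = 5.220 m³/s
Panel 2-3: Δb = 5.2 m, d̄ = (1.47+0.74)/2 = 1.105, v̄ = (1.23+0.73)/2 = 0.98 → q = 5.2×1.105×0.98 = 5.631 m³/s
Panel 3-4: Δb = 1.4 m, d̄ = (0.74+0.66)/2 = 0.7, v̄ = (0.73+0.75)/2 = 0.74 → q = 1.4×0.7×0.74 = 0.7252 m³/s
Panel 4-5: Δb = 1.6 m, d̄ = (0.66+0.35)/2 = 0.505, v̄ = (0.75+0.39)/2 = 0.57 → q = 1.6×0.505×0.57 = 0.4606 m³/s
Q = Σ q = 12.04 m³/s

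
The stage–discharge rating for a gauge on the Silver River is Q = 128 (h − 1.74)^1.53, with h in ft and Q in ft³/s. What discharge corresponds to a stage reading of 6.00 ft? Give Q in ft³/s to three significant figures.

Q = 128 × (6.00 − 1.74)^1.53 = 128 × 4.26^1.53 = 1175 ft³/s

1180 ft³/s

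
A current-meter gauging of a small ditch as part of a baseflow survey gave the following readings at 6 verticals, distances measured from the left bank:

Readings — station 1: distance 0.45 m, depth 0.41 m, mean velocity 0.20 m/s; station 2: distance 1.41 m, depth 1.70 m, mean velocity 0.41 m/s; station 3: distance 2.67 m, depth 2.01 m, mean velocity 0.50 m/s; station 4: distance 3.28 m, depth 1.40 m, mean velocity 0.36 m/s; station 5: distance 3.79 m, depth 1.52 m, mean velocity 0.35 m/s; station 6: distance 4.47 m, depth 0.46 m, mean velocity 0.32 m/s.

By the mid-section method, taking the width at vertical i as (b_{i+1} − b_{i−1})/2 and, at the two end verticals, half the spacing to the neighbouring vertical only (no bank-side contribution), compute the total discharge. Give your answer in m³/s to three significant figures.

2.40 m³/s

w_1 = (1.41 − 0.45)/2 = 0.48 m; q_1 = 0.20 × 0.41 × 0.48 = 0.03936 m³/s
w_2 = (2.67 − 0.45)/2 = 1.11 m; q_2 = 0.41 × 1.70 × 1.11 = 0.7737 m³/s
w_3 = (3.28 − 1.41)/2 = 0.935 m; q_3 = 0.50 × 2.01 × 0.935 = 0.9397 m³/s
w_4 = (3.79 − 2.67)/2 = 0.56 m; q_4 = 0.36 × 1.40 × 0.56 = 0.2822 m³/s
w_5 = (4.47 − 3.28)/2 = 0.595 m; q_5 = 0.35 × 1.52 × 0.595 = 0.3165 m³/s
w_6 = (4.47 − 3.79)/2 = 0.34 m; q_6 = 0.32 × 0.46 × 0.34 = 0.05005 m³/s
Q = Σ qᵢ = 2.402 m³/s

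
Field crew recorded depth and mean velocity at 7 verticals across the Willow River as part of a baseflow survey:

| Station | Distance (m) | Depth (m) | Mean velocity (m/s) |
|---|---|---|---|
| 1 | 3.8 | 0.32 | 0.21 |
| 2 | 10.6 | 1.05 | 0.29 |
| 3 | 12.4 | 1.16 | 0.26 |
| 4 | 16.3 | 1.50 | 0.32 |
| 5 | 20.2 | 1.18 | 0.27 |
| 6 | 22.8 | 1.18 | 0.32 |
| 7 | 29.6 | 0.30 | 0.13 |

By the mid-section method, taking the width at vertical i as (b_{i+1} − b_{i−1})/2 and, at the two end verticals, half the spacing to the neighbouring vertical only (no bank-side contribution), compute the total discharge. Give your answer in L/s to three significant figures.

w_1 = (10.6 − 3.8)/2 = 3.4 m; q_1 = 0.21 × 0.32 × 3.4 = 0.2285 m³/s
w_2 = (12.4 − 3.8)/2 = 4.3 m; q_2 = 0.29 × 1.05 × 4.3 = 1.309 m³/s
w_3 = (16.3 − 10.6)/2 = 2.85 m; q_3 = 0.26 × 1.16 × 2.85 = 0.8596 m³/s
w_4 = (20.2 − 12.4)/2 = 3.9 m; q_4 = 0.32 × 1.50 × 3.9 = 1.872 m³/s
w_5 = (22.8 − 16.3)/2 = 3.25 m; q_5 = 0.27 × 1.18 × 3.25 = 1.035 m³/s
w_6 = (29.6 − 20.2)/2 = 4.7 m; q_6 = 0.32 × 1.18 × 4.7 = 1.775 m³/s
w_7 = (29.6 − 22.8)/2 = 3.4 m; q_7 = 0.13 × 0.30 × 3.4 = 0.1326 m³/s
Q = Σ qᵢ = 7.212 m³/s
= 7.212 × 1000 = 7212 L/s

7210 L/s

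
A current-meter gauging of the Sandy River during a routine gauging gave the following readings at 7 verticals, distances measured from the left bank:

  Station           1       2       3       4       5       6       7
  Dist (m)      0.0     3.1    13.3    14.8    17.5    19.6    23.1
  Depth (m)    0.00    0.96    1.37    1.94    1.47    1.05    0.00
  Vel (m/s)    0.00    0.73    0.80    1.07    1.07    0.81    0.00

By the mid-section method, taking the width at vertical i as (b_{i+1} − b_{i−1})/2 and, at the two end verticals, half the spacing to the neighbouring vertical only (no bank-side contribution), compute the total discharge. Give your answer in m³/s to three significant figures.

w_2 = (13.3 − 0.0)/2 = 6.65 m; q_2 = 0.73 × 0.96 × 6.65 = 4.660 m³/s
w_3 = (14.8 − 3.1)/2 = 5.85 m; q_3 = 0.80 × 1.37 × 5.85 = 6.412 m³/s
w_4 = (17.5 − 13.3)/2 = 2.1 m; q_4 = 1.07 × 1.94 × 2.1 = 4.359 m³/s
w_5 = (19.6 − 14.8)/2 = 2.4 m; q_5 = 1.07 × 1.47 × 2.4 = 3.775 m³/s
w_6 = (23.1 − 17.5)/2 = 2.8 m; q_6 = 0.81 × 1.05 × 2.8 = 2.381 m³/s
Stations 1, 7 contribute zero (depth or velocity is 0).
Q = Σ qᵢ = 21.59 m³/s

21.6 m³/s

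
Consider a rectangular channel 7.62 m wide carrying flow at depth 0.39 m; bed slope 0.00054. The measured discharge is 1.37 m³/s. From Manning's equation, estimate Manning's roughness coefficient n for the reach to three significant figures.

0.0252

A = b·y = 7.62 × 0.39 = 2.972 m²
P = b + 2y = 7.62 + 2×0.39 = 8.400 m
R = A/P = 2.972/8.400 = 0.3538 m
n = (1/Q)·A·R^(2/3)·S^(1/2) = (1/1.37) × 2.972 × 0.5002 × 0.02324 = 0.02521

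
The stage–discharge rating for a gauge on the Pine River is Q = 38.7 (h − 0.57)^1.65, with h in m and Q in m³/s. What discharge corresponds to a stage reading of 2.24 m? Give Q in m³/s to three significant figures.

90.2 m³/s

Q = 38.7 × (2.24 − 0.57)^1.65 = 38.7 × 1.67^1.65 = 90.20 m³/s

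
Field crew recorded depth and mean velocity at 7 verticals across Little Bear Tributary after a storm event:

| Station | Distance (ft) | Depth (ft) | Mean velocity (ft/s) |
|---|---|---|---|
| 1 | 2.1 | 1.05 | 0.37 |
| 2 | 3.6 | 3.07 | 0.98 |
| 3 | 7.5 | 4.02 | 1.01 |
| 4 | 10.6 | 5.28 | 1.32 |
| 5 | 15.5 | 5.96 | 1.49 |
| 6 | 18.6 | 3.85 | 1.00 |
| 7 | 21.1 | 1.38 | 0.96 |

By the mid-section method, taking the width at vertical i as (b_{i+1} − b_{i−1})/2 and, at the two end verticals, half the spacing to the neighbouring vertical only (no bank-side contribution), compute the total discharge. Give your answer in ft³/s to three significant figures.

98.5 ft³/s

w_1 = (3.6 − 2.1)/2 = 0.75 ft; q_1 = 0.37 × 1.05 × 0.75 = 0.2914 ft³/s
w_2 = (7.5 − 2.1)/2 = 2.7 ft; q_2 = 0.98 × 3.07 × 2.7 = 8.123 ft³/s
w_3 = (10.6 − 3.6)/2 = 3.5 ft; q_3 = 1.01 × 4.02 × 3.5 = 14.21 ft³/s
w_4 = (15.5 − 7.5)/2 = 4 ft; q_4 = 1.32 × 5.28 × 4 = 27.88 ft³/s
w_5 = (18.6 − 10.6)/2 = 4 ft; q_5 = 1.49 × 5.96 × 4 = 35.52 ft³/s
w_6 = (21.1 − 15.5)/2 = 2.8 ft; q_6 = 1.00 × 3.85 × 2.8 = 10.78 ft³/s
w_7 = (21.1 − 18.6)/2 = 1.25 ft; q_7 = 0.96 × 1.38 × 1.25 = 1.656 ft³/s
Q = Σ qᵢ = 98.46 ft³/s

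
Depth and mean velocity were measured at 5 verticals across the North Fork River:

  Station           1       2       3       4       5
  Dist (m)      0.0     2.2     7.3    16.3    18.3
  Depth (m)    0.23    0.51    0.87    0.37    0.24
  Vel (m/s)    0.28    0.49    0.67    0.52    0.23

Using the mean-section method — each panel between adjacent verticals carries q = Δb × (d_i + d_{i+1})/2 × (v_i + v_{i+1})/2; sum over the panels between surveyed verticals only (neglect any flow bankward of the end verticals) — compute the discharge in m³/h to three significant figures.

21300 m³/h

Panel 1-2: Δb = 2.2 m, d̄ = (0.23+0.51)/2 = 0.37, v̄ = (0.28+0.49)/2 = 0.385 → q = 2.2×0.37×0.385 = 0.3134 m³/s
Panel 2-3: Δb = 5.1 m, d̄ = (0.51+0.87)/2 = 0.69, v̄ = (0.49+0.67)/2 = 0.58 → q = 5.1×0.69×0.58 = 2.041 m³/s
Panel 3-4: Δb = 9 m, d̄ = (0.87+0.37)/2 = 0.62, v̄ = (0.67+0.52)/2 = 0.595 → q = 9×0.62×0.595 = 3.320 m³/s
Panel 4-5: Δb = 2 m, d̄ = (0.37+0.24)/2 = 0.305, v̄ = (0.52+0.23)/2 = 0.375 → q = 2×0.305×0.375 = 0.2288 m³/s
Q = Σ q = 5.903 m³/s
= 5.903 × 3600 = 21250 m³/h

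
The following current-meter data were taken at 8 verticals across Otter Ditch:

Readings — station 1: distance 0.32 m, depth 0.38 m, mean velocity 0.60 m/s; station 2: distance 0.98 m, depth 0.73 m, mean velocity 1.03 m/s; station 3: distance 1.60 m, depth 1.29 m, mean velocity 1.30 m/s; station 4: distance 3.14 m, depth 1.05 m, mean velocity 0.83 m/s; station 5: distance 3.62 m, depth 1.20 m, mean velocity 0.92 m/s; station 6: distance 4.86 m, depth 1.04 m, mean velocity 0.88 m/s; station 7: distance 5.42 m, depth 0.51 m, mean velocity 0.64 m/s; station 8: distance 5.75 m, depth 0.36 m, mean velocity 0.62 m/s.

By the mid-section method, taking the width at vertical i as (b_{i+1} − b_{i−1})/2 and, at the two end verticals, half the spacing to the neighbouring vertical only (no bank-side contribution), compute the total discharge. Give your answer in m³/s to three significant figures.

5.20 m³/s

w_1 = (0.98 − 0.32)/2 = 0.33 m; q_1 = 0.60 × 0.38 × 0.33 = 0.07524 m³/s
w_2 = (1.60 − 0.32)/2 = 0.64 m; q_2 = 1.03 × 0.73 × 0.64 = 0.4812 m³/s
w_3 = (3.14 − 0.98)/2 = 1.08 m; q_3 = 1.30 × 1.29 × 1.08 = 1.811 m³/s
w_4 = (3.62 − 1.60)/2 = 1.01 m; q_4 = 0.83 × 1.05 × 1.01 = 0.8802 m³/s
w_5 = (4.86 − 3.14)/2 = 0.86 m; q_5 = 0.92 × 1.20 × 0.86 = 0.9494 m³/s
w_6 = (5.42 − 3.62)/2 = 0.9 m; q_6 = 0.88 × 1.04 × 0.9 = 0.8237 m³/s
w_7 = (5.75 − 4.86)/2 = 0.445 m; q_7 = 0.64 × 0.51 × 0.445 = 0.1452 m³/s
w_8 = (5.75 − 5.42)/2 = 0.165 m; q_8 = 0.62 × 0.36 × 0.165 = 0.03683 m³/s
Q = Σ qᵢ = 5.203 m³/s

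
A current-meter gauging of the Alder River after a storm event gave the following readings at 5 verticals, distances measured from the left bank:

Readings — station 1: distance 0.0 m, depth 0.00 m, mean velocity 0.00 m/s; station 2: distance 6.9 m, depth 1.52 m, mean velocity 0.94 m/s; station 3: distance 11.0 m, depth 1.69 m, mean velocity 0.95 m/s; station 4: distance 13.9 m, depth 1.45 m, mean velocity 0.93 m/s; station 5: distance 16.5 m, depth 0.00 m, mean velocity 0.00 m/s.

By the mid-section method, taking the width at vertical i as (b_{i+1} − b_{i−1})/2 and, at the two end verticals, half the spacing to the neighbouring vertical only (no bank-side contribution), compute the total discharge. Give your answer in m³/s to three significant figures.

17.2 m³/s

w_2 = (11.0 − 0.0)/2 = 5.5 m; q_2 = 0.94 × 1.52 × 5.5 = 7.858 m³/s
w_3 = (13.9 − 6.9)/2 = 3.5 m; q_3 = 0.95 × 1.69 × 3.5 = 5.619 m³/s
w_4 = (16.5 − 11.0)/2 = 2.75 m; q_4 = 0.93 × 1.45 × 2.75 = 3.708 m³/s
Stations 1, 5 contribute zero (depth or velocity is 0).
Q = Σ qᵢ = 17.19 m³/s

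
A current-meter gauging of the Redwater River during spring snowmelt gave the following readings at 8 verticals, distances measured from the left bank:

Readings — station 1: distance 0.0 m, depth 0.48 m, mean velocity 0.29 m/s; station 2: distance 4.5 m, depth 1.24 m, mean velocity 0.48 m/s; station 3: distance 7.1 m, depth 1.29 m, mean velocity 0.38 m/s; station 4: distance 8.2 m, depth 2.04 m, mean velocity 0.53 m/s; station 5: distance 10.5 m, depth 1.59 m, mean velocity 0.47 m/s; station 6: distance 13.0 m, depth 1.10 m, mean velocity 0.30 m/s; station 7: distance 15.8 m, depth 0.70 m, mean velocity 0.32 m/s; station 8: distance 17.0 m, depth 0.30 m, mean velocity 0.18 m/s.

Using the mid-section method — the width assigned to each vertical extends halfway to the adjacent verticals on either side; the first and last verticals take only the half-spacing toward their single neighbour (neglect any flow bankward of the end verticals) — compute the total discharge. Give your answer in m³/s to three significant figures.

w_1 = (4.5 − 0.0)/2 = 2.25 m; q_1 = 0.29 × 0.48 × 2.25 = 0.3132 m³/s
w_2 = (7.1 − 0.0)/2 = 3.55 m; q_2 = 0.48 × 1.24 × 3.55 = 2.113 m³/s
w_3 = (8.2 − 4.5)/2 = 1.85 m; q_3 = 0.38 × 1.29 × 1.85 = 0.9069 m³/s
w_4 = (10.5 − 7.1)/2 = 1.7 m; q_4 = 0.53 × 2.04 × 1.7 = 1.838 m³/s
w_5 = (13.0 − 8.2)/2 = 2.4 m; q_5 = 0.47 × 1.59 × 2.4 = 1.794 m³/s
w_6 = (15.8 − 10.5)/2 = 2.65 m; q_6 = 0.30 × 1.10 × 2.65 = 0.8745 m³/s
w_7 = (17.0 − 13.0)/2 = 2 m; q_7 = 0.32 × 0.70 × 2 = 0.4480 m³/s
w_8 = (17.0 − 15.8)/2 = 0.6 m; q_8 = 0.18 × 0.30 × 0.6 = 0.03240 m³/s
Q = Σ qᵢ = 8.319 m³/s

8.32 m³/s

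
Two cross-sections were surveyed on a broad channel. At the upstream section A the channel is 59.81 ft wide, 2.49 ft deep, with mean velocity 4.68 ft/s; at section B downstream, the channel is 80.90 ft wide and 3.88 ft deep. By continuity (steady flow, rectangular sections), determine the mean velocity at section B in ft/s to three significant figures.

2.22 ft/s

Q = A₁V₁ = (59.81×2.49) × 4.68 = 697.0 ft³/s
A₂ = 80.90 × 3.88 = 313.9 ft²
V₂ = Q/A₂ = 697.0/313.9 = 2.220 ft/s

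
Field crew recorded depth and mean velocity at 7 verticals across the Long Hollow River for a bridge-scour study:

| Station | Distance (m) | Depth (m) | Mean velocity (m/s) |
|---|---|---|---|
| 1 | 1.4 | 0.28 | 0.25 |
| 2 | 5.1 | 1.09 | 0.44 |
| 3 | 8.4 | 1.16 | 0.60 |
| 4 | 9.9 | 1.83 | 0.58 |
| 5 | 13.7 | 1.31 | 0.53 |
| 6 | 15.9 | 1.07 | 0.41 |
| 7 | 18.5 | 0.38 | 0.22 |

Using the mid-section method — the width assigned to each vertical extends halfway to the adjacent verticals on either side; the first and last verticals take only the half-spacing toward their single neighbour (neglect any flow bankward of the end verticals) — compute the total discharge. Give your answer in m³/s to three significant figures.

w_1 = (5.1 − 1.4)/2 = 1.85 m; q_1 = 0.25 × 0.28 × 1.85 = 0.1295 m³/s
w_2 = (8.4 − 1.4)/2 = 3.5 m; q_2 = 0.44 × 1.09 × 3.5 = 1.679 m³/s
w_3 = (9.9 − 5.1)/2 = 2.4 m; q_3 = 0.60 × 1.16 × 2.4 = 1.670 m³/s
w_4 = (13.7 − 8.4)/2 = 2.65 m; q_4 = 0.58 × 1.83 × 2.65 = 2.813 m³/s
w_5 = (15.9 − 9.9)/2 = 3 m; q_5 = 0.53 × 1.31 × 3 = 2.083 m³/s
w_6 = (18.5 − 13.7)/2 = 2.4 m; q_6 = 0.41 × 1.07 × 2.4 = 1.053 m³/s
w_7 = (18.5 − 15.9)/2 = 1.3 m; q_7 = 0.22 × 0.38 × 1.3 = 0.1087 m³/s
Q = Σ qᵢ = 9.536 m³/s

9.54 m³/s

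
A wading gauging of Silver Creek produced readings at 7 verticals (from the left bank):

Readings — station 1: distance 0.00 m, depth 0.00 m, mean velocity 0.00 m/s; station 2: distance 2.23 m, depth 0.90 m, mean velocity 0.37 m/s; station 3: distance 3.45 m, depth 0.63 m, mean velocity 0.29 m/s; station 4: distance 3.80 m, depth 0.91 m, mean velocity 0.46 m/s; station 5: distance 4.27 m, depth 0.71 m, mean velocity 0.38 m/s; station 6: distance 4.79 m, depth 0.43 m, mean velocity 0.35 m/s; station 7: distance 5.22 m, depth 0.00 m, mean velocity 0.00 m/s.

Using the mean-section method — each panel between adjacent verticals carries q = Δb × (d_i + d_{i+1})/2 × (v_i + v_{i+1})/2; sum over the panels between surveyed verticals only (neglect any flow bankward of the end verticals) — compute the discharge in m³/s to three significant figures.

0.879 m³/s

Panel 1-2: Δb = 2.23 m, d̄ = (0.00+0.90)/2 = 0.45, v̄ = (0.00+0.37)/2 = 0.185 → q = 2.23×0.45×0.185 = 0.1856 m³/s
Panel 2-3: Δb = 1.22 m, d̄ = (0.90+0.63)/2 = 0.765, v̄ = (0.37+0.29)/2 = 0.33 → q = 1.22×0.765×0.33 = 0.3080 m³/s
Panel 3-4: Δb = 0.35 m, d̄ = (0.63+0.91)/2 = 0.77, v̄ = (0.29+0.46)/2 = 0.375 → q = 0.35×0.77×0.375 = 0.1011 m³/s
Panel 4-5: Δb = 0.47 m, d̄ = (0.91+0.71)/2 = 0.81, v̄ = (0.46+0.38)/2 = 0.42 → q = 0.47×0.81×0.42 = 0.1599 m³/s
Panel 5-6: Δb = 0.52 m, d̄ = (0.71+0.43)/2 = 0.57, v̄ = (0.38+0.35)/2 = 0.365 → q = 0.52×0.57×0.365 = 0.1082 m³/s
Panel 6-7: Δb = 0.43 m, d̄ = (0.43+0.00)/2 = 0.215, v̄ = (0.35+0.00)/2 = 0.175 → q = 0.43×0.215×0.175 = 0.01618 m³/s
Q = Σ q = 0.8790 m³/s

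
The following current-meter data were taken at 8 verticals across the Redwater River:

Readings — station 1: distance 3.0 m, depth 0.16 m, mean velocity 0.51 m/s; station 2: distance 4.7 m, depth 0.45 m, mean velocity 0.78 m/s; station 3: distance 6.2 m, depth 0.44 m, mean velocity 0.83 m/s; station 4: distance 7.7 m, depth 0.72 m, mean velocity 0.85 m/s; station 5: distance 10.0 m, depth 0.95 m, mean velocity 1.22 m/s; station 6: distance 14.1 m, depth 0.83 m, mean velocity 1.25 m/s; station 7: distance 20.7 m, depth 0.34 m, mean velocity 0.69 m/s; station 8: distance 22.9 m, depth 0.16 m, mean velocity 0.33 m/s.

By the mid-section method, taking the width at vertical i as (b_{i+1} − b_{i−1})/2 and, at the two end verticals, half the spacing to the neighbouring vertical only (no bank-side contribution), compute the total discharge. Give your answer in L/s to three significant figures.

w_1 = (4.7 − 3.0)/2 = 0.85 m; q_1 = 0.51 × 0.16 × 0.85 = 0.06936 m³/s
w_2 = (6.2 − 3.0)/2 = 1.6 m; q_2 = 0.78 × 0.45 × 1.6 = 0.5616 m³/s
w_3 = (7.7 − 4.7)/2 = 1.5 m; q_3 = 0.83 × 0.44 × 1.5 = 0.5478 m³/s
w_4 = (10.0 − 6.2)/2 = 1.9 m; q_4 = 0.85 × 0.72 × 1.9 = 1.163 m³/s
w_5 = (14.1 − 7.7)/2 = 3.2 m; q_5 = 1.22 × 0.95 × 3.2 = 3.709 m³/s
w_6 = (20.7 − 10.0)/2 = 5.35 m; q_6 = 1.25 × 0.83 × 5.35 = 5.551 m³/s
w_7 = (22.9 − 14.1)/2 = 4.4 m; q_7 = 0.69 × 0.34 × 4.4 = 1.032 m³/s
w_8 = (22.9 − 20.7)/2 = 1.1 m; q_8 = 0.33 × 0.16 × 1.1 = 0.05808 m³/s
Q = Σ qᵢ = 12.69 m³/s
= 12.69 × 1000 = 12690 L/s

12700 L/s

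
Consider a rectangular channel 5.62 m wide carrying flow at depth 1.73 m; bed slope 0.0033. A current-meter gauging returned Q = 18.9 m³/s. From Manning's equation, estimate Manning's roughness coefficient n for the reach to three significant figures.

0.0309

A = b·y = 5.62 × 1.73 = 9.723 m²
P = b + 2y = 5.62 + 2×1.73 = 9.080 m
R = A/P = 9.723/9.080 = 1.071 m
n = (1/Q)·A·R^(2/3)·S^(1/2) = (1/18.9) × 9.723 × 1.047 × 0.05745 = 0.03093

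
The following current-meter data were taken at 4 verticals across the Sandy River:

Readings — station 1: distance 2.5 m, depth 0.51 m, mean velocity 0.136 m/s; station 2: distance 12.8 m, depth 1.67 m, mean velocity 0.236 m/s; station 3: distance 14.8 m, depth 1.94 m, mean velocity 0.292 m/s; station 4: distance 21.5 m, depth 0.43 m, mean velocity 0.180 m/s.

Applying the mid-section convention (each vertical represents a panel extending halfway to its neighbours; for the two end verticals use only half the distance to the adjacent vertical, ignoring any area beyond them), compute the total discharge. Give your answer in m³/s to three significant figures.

w_1 = (12.8 − 2.5)/2 = 5.15 m; q_1 = 0.136 × 0.51 × 5.15 = 0.3572 m³/s
w_2 = (14.8 − 2.5)/2 = 6.15 m; q_2 = 0.236 × 1.67 × 6.15 = 2.424 m³/s
w_3 = (21.5 − 12.8)/2 = 4.35 m; q_3 = 0.292 × 1.94 × 4.35 = 2.464 m³/s
w_4 = (21.5 − 14.8)/2 = 3.35 m; q_4 = 0.180 × 0.43 × 3.35 = 0.2593 m³/s
Q = Σ qᵢ = 5.505 m³/s

5.50 m³/s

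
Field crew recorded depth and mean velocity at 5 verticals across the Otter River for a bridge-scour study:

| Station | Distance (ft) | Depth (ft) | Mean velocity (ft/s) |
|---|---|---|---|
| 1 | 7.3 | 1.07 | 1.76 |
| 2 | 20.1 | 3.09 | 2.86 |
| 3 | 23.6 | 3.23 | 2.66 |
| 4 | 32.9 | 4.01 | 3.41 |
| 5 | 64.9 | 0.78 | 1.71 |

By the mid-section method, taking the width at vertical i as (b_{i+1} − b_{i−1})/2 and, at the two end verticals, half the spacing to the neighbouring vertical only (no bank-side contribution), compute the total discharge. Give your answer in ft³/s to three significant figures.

443 ft³/s

w_1 = (20.1 − 7.3)/2 = 6.4 ft; q_1 = 1.76 × 1.07 × 6.4 = 12.05 ft³/s
w_2 = (23.6 − 7.3)/2 = 8.15 ft; q_2 = 2.86 × 3.09 × 8.15 = 72.02 ft³/s
w_3 = (32.9 − 20.1)/2 = 6.4 ft; q_3 = 2.66 × 3.23 × 6.4 = 54.99 ft³/s
w_4 = (64.9 − 23.6)/2 = 20.65 ft; q_4 = 3.41 × 4.01 × 20.65 = 282.4 ft³/s
w_5 = (64.9 − 32.9)/2 = 16 ft; q_5 = 1.71 × 0.78 × 16 = 21.34 ft³/s
Q = Σ qᵢ = 442.8 ft³/s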